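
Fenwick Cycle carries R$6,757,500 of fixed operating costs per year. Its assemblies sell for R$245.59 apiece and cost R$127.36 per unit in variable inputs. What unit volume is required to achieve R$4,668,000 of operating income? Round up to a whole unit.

96,638 assemblies

Unit CM = price − variable cost = R$245.59 − R$127.36 = R$118.23.
Need Q such that Q × R$118.23 − R$6,757,500 = R$4,668,000, i.e. Q = R$11,425,500 / R$118.23 = 96,637.91 → 96,638.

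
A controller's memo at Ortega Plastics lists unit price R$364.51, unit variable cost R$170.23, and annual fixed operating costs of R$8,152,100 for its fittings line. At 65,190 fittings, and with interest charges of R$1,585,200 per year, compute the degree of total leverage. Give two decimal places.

Total contribution margin = 65,190 × R$194.28 = R$12,665,113.20.
Subtracting fixed costs: EBIT = R$12,665,113.20 − R$8,152,100 = R$4,513,013.20. Interest = R$1,585,200.00.
DOL = R$12,665,113.20 ÷ R$4,513,013.20 = 2.8064; DFL = R$4,513,013.20 ÷ R$2,927,813.20 = 1.5414.
DCL = DOL × DFL = 2.8064 × 1.5414 = 4.3258.

4.33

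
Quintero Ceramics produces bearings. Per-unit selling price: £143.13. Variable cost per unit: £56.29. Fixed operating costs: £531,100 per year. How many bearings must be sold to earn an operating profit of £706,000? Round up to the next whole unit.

14,246 bearings

Each unit contributes £143.13 − £56.29 = £86.84.
Need Q such that Q × £86.84 − £531,100 = £706,000, i.e. Q = £1,237,100 / £86.84 = 14,245.74 → 14,246.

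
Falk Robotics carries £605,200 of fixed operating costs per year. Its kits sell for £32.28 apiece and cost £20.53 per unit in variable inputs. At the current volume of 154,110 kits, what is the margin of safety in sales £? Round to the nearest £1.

£3,312,045

Each unit contributes £32.28 − £20.53 = £11.75. Break-even units = £605,200 ÷ £11.75 = 51,506.38; break-even revenue = 51,506.38 × £32.28 = £1,662,626.04.
Actual sales revenue = 154,110 × £32.28 = £4,974,670.80.
Margin of safety = £4,974,670.80 − £1,662,626.04 = £3,312,045.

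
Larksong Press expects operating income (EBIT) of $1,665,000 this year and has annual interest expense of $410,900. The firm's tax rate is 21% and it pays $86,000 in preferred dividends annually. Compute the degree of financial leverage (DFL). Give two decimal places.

Interest = $410,900.00.
Pre-tax preferred-dividend burden = $86,000 ÷ (1 − 0.21) = $108,860.76.
DFL = EBIT ÷ [EBIT − I − D_p/(1−t)] = $1,665,000 ÷ [$1,665,000 − $410,900.00 − $108,860.76] = $1,665,000 ÷ $1,145,239.24 = 1.4538.

1.45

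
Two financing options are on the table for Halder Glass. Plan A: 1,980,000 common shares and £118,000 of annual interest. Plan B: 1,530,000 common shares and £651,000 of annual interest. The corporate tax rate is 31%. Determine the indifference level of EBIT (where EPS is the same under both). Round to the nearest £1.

£2,463,200

Set EPS_A = EPS_B: (EBIT − £118,000)(1 − 0.31) ÷ 1,980,000 = (EBIT − £651,000)(1 − 0.31) ÷ 1,530,000.
Cancelling (1 − t) and cross-multiplying: 1,530,000·(EBIT − 118,000) = 1,980,000·(EBIT − 651,000).
EBIT × (1,980,000 − 1,530,000) = 651,000 × 1,980,000 − 118,000 × 1,530,000 = 1,108,440,000,000, so EBIT = 1,108,440,000,000 ÷ 450,000 = 2,463,200.00.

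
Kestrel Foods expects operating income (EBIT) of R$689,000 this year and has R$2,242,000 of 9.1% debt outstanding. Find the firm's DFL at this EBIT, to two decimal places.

Interest = R$204,022.00.
DFL = EBIT ÷ (EBIT − I) = R$689,000 ÷ (R$689,000 − R$204,022.00) = R$689,000 ÷ R$484,978.00 = 1.4207.

1.42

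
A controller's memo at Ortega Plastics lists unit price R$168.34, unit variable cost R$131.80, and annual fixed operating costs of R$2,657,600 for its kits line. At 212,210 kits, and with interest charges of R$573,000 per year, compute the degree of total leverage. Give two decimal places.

1.71

Contribution at this volume is 212,210 × R$36.54 = R$7,754,153.40.
Subtracting fixed costs: EBIT = R$7,754,153.40 − R$2,657,600 = R$5,096,553.40. Interest = R$573,000.00.
DOL = R$7,754,153.40 ÷ R$5,096,553.40 = 1.5215; DFL = R$5,096,553.40 ÷ R$4,523,553.40 = 1.1267.
DCL = DOL × DFL = 1.5215 × 1.1267 = 1.7143.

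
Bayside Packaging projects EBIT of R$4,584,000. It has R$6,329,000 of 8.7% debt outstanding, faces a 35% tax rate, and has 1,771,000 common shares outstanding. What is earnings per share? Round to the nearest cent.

Pre-tax income = R$4,584,000 − R$550,623.00 = R$4,033,377.00.
Net income = R$4,033,377.00 × (1 − 0.35) = R$2,621,695.05.
EPS = R$2,621,695.05 ÷ 1,771,000 = R$1.48.

R$1.48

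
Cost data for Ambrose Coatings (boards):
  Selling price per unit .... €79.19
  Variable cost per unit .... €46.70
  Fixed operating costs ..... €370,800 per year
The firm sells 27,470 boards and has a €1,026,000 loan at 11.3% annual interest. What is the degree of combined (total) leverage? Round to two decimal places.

At 27,470 units, contribution = 27,470 × €32.49 = €892,500.30.
EBIT = €892,500.30 − €370,800 = €521,700.30. Interest = €115,938.00, so EBIT − I = €405,762.30.
DCL = contribution ÷ (EBIT − I) = €892,500.30 ÷ €405,762.30 = 2.1996.

2.20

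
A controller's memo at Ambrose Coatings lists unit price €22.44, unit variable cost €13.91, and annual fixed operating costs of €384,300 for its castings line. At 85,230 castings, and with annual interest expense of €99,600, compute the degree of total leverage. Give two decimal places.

At 85,230 units, contribution = 85,230 × €8.53 = €727,011.90.
Subtracting fixed costs: EBIT = €727,011.90 − €384,300 = €342,711.90. Interest = €99,600.00, so EBIT − I = €243,111.90.
Degree of total leverage = total CM / (EBIT − interest) = €727,011.90 / €243,111.90 = 2.9904.

2.99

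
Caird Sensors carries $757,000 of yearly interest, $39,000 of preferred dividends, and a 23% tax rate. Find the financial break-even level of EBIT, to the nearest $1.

$807,649

Grossing the preferred dividend up to pre-tax terms: $39,000 / (1 − 0.23) = $50,649.35.
Financial break-even EBIT = interest + D_p ÷ (1 − t) = $757,000 + $50,649.35 = $807,649.35.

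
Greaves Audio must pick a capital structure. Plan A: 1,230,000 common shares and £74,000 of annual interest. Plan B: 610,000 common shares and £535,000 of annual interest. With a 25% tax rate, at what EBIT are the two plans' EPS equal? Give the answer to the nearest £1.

£988,565

At indifference, (EBIT − 74,000)(1 − t)/1,230,000 = (EBIT − 535,000)(1 − t)/610,000.
The (1 − t) factor cancels: (EBIT − 74,000) × 610,000 = (EBIT − 535,000) × 1,230,000.
EBIT × (1,230,000 − 610,000) = 535,000 × 1,230,000 − 74,000 × 610,000 = 612,910,000,000, so EBIT = 612,910,000,000 ÷ 620,000 = 988,564.52.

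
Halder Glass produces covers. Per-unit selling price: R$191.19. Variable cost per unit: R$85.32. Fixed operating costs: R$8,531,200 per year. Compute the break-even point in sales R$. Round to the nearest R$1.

R$15,406,443

CM per unit = R$191.19 − R$85.32 = R$105.87; CM ratio = R$105.87 / R$191.19 = 0.5537.
Break-even sales = FC ÷ CM ratio = R$8,531,200 × R$191.19 / R$105.87 = R$15,406,443.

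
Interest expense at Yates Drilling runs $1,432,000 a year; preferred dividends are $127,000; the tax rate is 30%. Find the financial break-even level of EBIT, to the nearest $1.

$1,613,429

Grossing the preferred dividend up to pre-tax terms: $127,000 / (1 − 0.30) = $181,428.57.
EPS = 0 when EBIT covers interest plus the pre-tax preferred burden: $1,432,000 + $181,428.57 = $1,613,428.57.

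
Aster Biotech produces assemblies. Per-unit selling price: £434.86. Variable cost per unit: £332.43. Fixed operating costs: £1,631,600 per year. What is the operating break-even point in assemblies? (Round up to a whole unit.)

Unit CM = price − variable cost = £434.86 − £332.43 = £102.43.
Break-even volume = fixed costs ÷ CM per unit = £1,631,600 ÷ £102.43 = 15,928.93, so 15,929 assemblies.

15,929 assemblies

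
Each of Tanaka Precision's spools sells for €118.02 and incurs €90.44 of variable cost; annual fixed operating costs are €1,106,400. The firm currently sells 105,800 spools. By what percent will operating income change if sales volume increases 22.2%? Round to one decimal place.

+35.8%

At 105,800 units, contribution = 105,800 × €27.58 = €2,917,964.00.
Subtracting fixed costs: EBIT = €2,917,964.00 − €1,106,400 = €1,811,564.00.
Degree of operating leverage = €2,917,964.00 / €1,811,564.00 = 1.6107.
%ΔEBIT = DOL × %ΔSales = 1.6107 × +22.2% = +35.8%.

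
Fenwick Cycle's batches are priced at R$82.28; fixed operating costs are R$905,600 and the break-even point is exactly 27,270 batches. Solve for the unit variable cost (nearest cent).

R$49.07

Contribution per unit must be FC / Q = R$905,600 / 27,270 = R$33.2087.
Variable cost per unit = R$82.28 − R$33.2087 = R$49.07.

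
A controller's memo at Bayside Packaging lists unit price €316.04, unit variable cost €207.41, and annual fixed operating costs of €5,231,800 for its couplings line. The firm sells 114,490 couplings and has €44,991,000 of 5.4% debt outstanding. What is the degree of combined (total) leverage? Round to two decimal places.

2.60

Contribution at this volume is 114,490 × €108.63 = €12,437,048.70.
Subtracting fixed costs: EBIT = €12,437,048.70 − €5,231,800 = €7,205,248.70. Interest = €2,429,514.00.
DOL = €12,437,048.70 ÷ €7,205,248.70 = 1.7261; DFL = €7,205,248.70 ÷ €4,775,734.70 = 1.5087.
DCL = DOL × DFL = 1.7261 × 1.5087 = 2.6042.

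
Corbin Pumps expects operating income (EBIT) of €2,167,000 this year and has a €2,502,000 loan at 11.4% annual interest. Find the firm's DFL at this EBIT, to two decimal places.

1.15

Annual interest charges come to €285,228.00.
DFL = EBIT ÷ (EBIT − I) = €2,167,000 ÷ (€2,167,000 − €285,228.00) = €2,167,000 ÷ €1,881,772.00 = 1.1516.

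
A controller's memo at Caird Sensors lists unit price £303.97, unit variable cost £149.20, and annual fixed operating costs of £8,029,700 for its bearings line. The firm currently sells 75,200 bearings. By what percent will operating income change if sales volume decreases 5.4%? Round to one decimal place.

-17.4%

Total contribution margin = 75,200 × £154.77 = £11,638,704.00.
Subtracting fixed costs: EBIT = £11,638,704.00 − £8,029,700 = £3,609,004.00.
DOL = contribution ÷ EBIT = £11,638,704.00 ÷ £3,609,004.00 = 3.2249.
So EBIT moves 3.2249 × (-5.4%) = -17.4%.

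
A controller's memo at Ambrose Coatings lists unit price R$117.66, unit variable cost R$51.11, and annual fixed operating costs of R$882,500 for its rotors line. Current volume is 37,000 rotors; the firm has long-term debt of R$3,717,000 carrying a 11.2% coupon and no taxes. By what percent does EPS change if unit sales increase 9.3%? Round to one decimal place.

+19.7%

Contribution at this volume is 37,000 × R$66.55 = R$2,462,350.00.
Operating income = contribution − fixed costs = R$2,462,350.00 − R$882,500 = R$1,579,850.00.
Interest = R$416,304.00, so EBIT − I = R$1,163,546.00.
Degree of combined leverage = contribution ÷ (EBIT − I) = R$2,462,350.00 ÷ R$1,163,546.00 = 2.1162.
%ΔEPS = DCL × %ΔSales = 2.1162 × +9.3% = +19.7%.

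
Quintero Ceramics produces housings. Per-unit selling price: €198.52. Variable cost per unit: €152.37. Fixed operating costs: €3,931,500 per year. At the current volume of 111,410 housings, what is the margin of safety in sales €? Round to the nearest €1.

Each unit contributes €198.52 − €152.37 = €46.15. Break-even units = €3,931,500 ÷ €46.15 = 85,189.60; break-even revenue = 85,189.60 × €198.52 = €16,911,839.22.
Current sales = 111,410 × €198.52 = €22,117,113.20.
Margin of safety = €22,117,113.20 − €16,911,839.22 = €5,205,274.

€5,205,274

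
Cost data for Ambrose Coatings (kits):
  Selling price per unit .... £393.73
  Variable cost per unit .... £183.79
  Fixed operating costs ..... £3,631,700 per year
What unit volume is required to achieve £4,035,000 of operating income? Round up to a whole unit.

36,519 kits

Unit CM = price − variable cost = £393.73 − £183.79 = £209.94.
Required volume = (fixed costs + target profit) ÷ CM = (£3,631,700 + £4,035,000) ÷ £209.94 = 36,518.53, so 36,519 kits.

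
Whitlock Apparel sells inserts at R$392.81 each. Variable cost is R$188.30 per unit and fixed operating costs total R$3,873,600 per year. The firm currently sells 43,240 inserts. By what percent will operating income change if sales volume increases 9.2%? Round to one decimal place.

Contribution at this volume is 43,240 × R$204.51 = R$8,843,012.40.
Subtracting fixed costs: EBIT = R$8,843,012.40 − R$3,873,600 = R$4,969,412.40.
So DOL = total CM / EBIT = R$8,843,012.40 / R$4,969,412.40 = 1.7795.
Operating income changes by 1.7795 × +9.2% = +16.4%.

+16.4%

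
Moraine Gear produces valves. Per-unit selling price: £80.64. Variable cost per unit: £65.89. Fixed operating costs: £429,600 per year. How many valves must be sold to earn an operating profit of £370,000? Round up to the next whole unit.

Unit CM = price − variable cost = £80.64 − £65.89 = £14.75.
Need Q such that Q × £14.75 − £429,600 = £370,000, i.e. Q = £799,600 / £14.75 = 54,210.17 → 54,211.

54,211 valves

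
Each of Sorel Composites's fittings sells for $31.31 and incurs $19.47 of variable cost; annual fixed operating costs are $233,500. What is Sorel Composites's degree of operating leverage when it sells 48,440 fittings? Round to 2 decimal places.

1.69

Total contribution margin = 48,440 × $11.84 = $573,529.60.
EBIT = $573,529.60 − $233,500 = $340,029.60.
So DOL = total CM / EBIT = $573,529.60 / $340,029.60 = 1.6867.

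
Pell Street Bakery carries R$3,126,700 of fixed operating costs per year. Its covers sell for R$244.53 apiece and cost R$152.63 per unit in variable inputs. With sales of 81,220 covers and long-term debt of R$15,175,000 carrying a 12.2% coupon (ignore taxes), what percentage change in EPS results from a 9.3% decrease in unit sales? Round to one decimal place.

-27.9%

Total contribution margin = 81,220 × R$91.90 = R$7,464,118.00.
EBIT = R$7,464,118.00 − R$3,126,700 = R$4,337,418.00.
After interest of R$1,851,350.00, pre-tax earnings = R$2,486,068.00.
Degree of combined leverage = contribution ÷ (EBIT − I) = R$7,464,118.00 ÷ R$2,486,068.00 = 3.0024.
%ΔEPS = DCL × %ΔSales = 3.0024 × -9.3% = -27.9%.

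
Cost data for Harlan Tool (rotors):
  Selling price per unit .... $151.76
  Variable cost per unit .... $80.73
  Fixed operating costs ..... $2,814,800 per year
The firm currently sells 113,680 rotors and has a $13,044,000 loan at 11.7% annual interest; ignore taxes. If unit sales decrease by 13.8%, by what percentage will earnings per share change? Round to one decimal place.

-29.8%

Contribution at this volume is 113,680 × $71.03 = $8,074,690.40.
Operating income = contribution − fixed costs = $8,074,690.40 − $2,814,800 = $5,259,890.40.
After interest of $1,526,148.00, pre-tax earnings = $3,733,742.40.
DCL = total CM / (EBIT − I) = $8,074,690.40 / $3,733,742.40 = 2.1626.
%ΔEPS = DCL × %ΔSales = 2.1626 × -13.8% = -29.8%.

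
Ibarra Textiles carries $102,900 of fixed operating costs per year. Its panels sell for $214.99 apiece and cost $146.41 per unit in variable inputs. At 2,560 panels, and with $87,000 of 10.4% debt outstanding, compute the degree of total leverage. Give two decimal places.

Total contribution margin = 2,560 × $68.58 = $175,564.80.
Subtracting fixed costs: EBIT = $175,564.80 − $102,900 = $72,664.80. Interest = $9,048.00, so EBIT − I = $63,616.80.
DCL = contribution ÷ (EBIT − I) = $175,564.80 ÷ $63,616.80 = 2.7597.

2.76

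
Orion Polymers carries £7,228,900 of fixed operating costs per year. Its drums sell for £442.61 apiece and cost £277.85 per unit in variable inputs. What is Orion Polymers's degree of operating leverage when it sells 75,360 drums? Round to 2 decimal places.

2.39

At 75,360 units, contribution = 75,360 × £164.76 = £12,416,313.60.
Subtracting fixed costs: EBIT = £12,416,313.60 − £7,228,900 = £5,187,413.60.
Degree of operating leverage = £12,416,313.60 / £5,187,413.60 = 2.3935.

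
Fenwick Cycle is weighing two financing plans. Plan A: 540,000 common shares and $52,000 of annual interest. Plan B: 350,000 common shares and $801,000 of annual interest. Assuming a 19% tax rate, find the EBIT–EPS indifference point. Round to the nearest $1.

At indifference, (EBIT − 52,000)(1 − t)/540,000 = (EBIT − 801,000)(1 − t)/350,000.
The (1 − t) factor cancels: (EBIT − 52,000) × 350,000 = (EBIT − 801,000) × 540,000.
EBIT × (540,000 − 350,000) = 801,000 × 540,000 − 52,000 × 350,000 = 414,340,000,000, so EBIT = 414,340,000,000 ÷ 190,000 = 2,180,736.84.

$2,180,737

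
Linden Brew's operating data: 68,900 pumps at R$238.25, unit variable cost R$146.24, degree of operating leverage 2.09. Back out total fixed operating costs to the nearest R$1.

At 68,900 units, contribution = 68,900 × R$92.01 = R$6,339,489.00.
Since DOL = CM ÷ EBIT, EBIT = R$6,339,489.00 ÷ 2.09 = R$3,033,248.33.
Fixed costs = CM − EBIT = R$6,339,489.00 − R$3,033,248.33 = R$3,306,241.

R$3,306,241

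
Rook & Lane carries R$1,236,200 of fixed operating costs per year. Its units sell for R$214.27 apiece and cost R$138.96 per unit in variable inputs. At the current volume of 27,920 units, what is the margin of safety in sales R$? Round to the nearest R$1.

Each unit contributes R$214.27 − R$138.96 = R$75.31. Break-even units = R$1,236,200 ÷ R$75.31 = 16,414.82; break-even revenue = 16,414.82 × R$214.27 = R$3,517,203.21.
Actual sales revenue = 27,920 × R$214.27 = R$5,982,418.40.
Margin of safety = R$5,982,418.40 − R$3,517,203.21 = R$2,465,215.

R$2,465,215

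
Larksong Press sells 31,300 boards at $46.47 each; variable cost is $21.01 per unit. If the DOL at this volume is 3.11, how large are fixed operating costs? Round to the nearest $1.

$540,661

Total contribution margin = 31,300 × $25.46 = $796,898.00.
DOL = contribution / EBIT, so EBIT = $796,898.00 / 3.11 = $256,237.30.
And FC = contribution − EBIT = $796,898.00 − $256,237.30 = $540,661.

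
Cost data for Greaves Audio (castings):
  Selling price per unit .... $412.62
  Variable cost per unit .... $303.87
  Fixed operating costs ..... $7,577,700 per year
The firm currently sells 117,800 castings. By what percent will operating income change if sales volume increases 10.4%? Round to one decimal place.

Total contribution margin = 117,800 × $108.75 = $12,810,750.00.
EBIT = $12,810,750.00 − $7,577,700 = $5,233,050.00.
Degree of operating leverage = $12,810,750.00 / $5,233,050.00 = 2.4480.
Operating income changes by 2.4480 × +10.4% = +25.5%.

+25.5%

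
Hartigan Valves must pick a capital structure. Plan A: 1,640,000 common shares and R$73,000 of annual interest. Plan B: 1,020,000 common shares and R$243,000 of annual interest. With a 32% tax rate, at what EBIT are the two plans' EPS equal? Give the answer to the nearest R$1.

R$522,677

Set EPS_A = EPS_B: (EBIT − R$73,000)(1 − 0.32) ÷ 1,640,000 = (EBIT − R$243,000)(1 − 0.32) ÷ 1,020,000.
Cancelling (1 − t) and cross-multiplying: 1,020,000·(EBIT − 73,000) = 1,640,000·(EBIT − 243,000).
Solving, EBIT = (243,000·1,640,000 − 73,000·1,020,000) / (1,640,000 − 1,020,000) = 324,060,000,000 / 620,000 = 522,677.42.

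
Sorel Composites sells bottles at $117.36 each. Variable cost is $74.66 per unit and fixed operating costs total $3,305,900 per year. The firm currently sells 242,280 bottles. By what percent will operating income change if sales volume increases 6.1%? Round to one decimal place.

+9.0%

Contribution at this volume is 242,280 × $42.70 = $10,345,356.00.
EBIT = $10,345,356.00 − $3,305,900 = $7,039,456.00.
So DOL = total CM / EBIT = $10,345,356.00 / $7,039,456.00 = 1.4696.
Operating income changes by 1.4696 × +6.1% = +9.0%.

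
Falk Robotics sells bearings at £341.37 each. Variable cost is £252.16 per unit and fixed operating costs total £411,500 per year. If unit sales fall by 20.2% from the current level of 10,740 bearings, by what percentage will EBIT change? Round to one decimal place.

At 10,740 units, contribution = 10,740 × £89.21 = £958,115.40.
Subtracting fixed costs: EBIT = £958,115.40 − £411,500 = £546,615.40.
Degree of operating leverage = £958,115.40 / £546,615.40 = 1.7528.
So EBIT moves 1.7528 × (-20.2%) = -35.4%.

-35.4%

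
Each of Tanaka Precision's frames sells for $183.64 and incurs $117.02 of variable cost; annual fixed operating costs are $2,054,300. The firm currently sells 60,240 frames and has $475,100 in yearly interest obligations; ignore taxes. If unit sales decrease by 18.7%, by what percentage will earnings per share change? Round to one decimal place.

Contribution at this volume is 60,240 × $66.62 = $4,013,188.80.
EBIT = $4,013,188.80 − $2,054,300 = $1,958,888.80.
After interest of $475,100.00, pre-tax earnings = $1,483,788.80.
DCL = total CM / (EBIT − I) = $4,013,188.80 / $1,483,788.80 = 2.7047.
EPS therefore changes by 2.7047 × (-18.7%) = -50.6%.

-50.6%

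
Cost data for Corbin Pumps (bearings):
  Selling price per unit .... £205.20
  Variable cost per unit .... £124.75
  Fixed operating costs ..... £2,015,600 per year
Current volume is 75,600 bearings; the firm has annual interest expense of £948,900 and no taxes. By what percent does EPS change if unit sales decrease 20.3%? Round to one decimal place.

Total contribution margin = 75,600 × £80.45 = £6,082,020.00.
Operating income = contribution − fixed costs = £6,082,020.00 − £2,015,600 = £4,066,420.00.
Interest = £948,900.00, so EBIT − I = £3,117,520.00.
Degree of combined leverage = contribution ÷ (EBIT − I) = £6,082,020.00 ÷ £3,117,520.00 = 1.9509.
EPS therefore changes by 1.9509 × (-20.3%) = -39.6%.

-39.6%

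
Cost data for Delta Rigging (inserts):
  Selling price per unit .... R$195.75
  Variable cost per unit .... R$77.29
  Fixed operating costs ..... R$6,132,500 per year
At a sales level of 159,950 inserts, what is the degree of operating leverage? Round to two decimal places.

Contribution at this volume is 159,950 × R$118.46 = R$18,947,677.00.
Operating income = contribution − fixed costs = R$18,947,677.00 − R$6,132,500 = R$12,815,177.00.
So DOL = total CM / EBIT = R$18,947,677.00 / R$12,815,177.00 = 1.4785.

1.48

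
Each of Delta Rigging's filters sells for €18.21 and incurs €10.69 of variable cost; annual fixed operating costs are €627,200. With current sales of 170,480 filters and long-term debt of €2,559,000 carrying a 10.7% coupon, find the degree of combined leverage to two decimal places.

Total contribution margin = 170,480 × €7.52 = €1,282,009.60.
Operating income = contribution − fixed costs = €1,282,009.60 − €627,200 = €654,809.60. Interest = €273,813.00.
DOL = €1,282,009.60 ÷ €654,809.60 = 1.9578; DFL = €654,809.60 ÷ €380,996.60 = 1.7187.
DCL = DOL × DFL = 1.9578 × 1.7187 = 3.3649.

3.36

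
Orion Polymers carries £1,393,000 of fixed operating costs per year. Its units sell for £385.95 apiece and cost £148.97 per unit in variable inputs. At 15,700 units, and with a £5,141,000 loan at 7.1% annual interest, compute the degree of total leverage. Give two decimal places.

1.90

At 15,700 units, contribution = 15,700 × £236.98 = £3,720,586.00.
EBIT = £3,720,586.00 − £1,393,000 = £2,327,586.00. Interest = £365,011.00.
DOL = £3,720,586.00 ÷ £2,327,586.00 = 1.5985; DFL = £2,327,586.00 ÷ £1,962,575.00 = 1.1860.
DCL = DOL × DFL = 1.5985 × 1.1860 = 1.8958.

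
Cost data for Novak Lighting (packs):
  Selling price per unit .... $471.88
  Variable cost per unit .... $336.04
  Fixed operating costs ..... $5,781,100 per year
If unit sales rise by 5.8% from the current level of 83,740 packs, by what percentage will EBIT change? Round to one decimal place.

Total contribution margin = 83,740 × $135.84 = $11,375,241.60.
Operating income = contribution − fixed costs = $11,375,241.60 − $5,781,100 = $5,594,141.60.
Degree of operating leverage = $11,375,241.60 / $5,594,141.60 = 2.0334.
Operating income changes by 2.0334 × +5.8% = +11.8%.

+11.8%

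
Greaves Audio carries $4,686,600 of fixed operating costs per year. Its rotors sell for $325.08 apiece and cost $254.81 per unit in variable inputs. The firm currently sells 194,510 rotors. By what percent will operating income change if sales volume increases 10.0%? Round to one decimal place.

+15.2%

Contribution at this volume is 194,510 × $70.27 = $13,668,217.70.
EBIT = $13,668,217.70 − $4,686,600 = $8,981,617.70.
DOL = contribution ÷ EBIT = $13,668,217.70 ÷ $8,981,617.70 = 1.5218.
Operating income changes by 1.5218 × +10.0% = +15.2%.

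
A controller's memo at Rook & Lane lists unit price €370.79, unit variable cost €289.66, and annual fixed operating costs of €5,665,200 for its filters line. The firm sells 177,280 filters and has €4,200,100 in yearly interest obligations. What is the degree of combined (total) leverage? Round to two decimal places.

3.18

Total contribution margin = 177,280 × €81.13 = €14,382,726.40.
Subtracting fixed costs: EBIT = €14,382,726.40 − €5,665,200 = €8,717,526.40. Interest = €4,200,100.00.
DOL = €14,382,726.40 ÷ €8,717,526.40 = 1.6499; DFL = €8,717,526.40 ÷ €4,517,426.40 = 1.9298.
Combined leverage = 1.6499 × 1.9298 = 3.1840.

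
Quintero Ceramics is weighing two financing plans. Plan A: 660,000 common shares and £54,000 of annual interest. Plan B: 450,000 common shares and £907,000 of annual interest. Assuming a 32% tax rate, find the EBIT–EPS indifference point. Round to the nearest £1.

At indifference, (EBIT − 54,000)(1 − t)/660,000 = (EBIT − 907,000)(1 − t)/450,000.
The (1 − t) factor cancels: (EBIT − 54,000) × 450,000 = (EBIT − 907,000) × 660,000.
Solving, EBIT = (907,000·660,000 − 54,000·450,000) / (660,000 − 450,000) = 574,320,000,000 / 210,000 = 2,734,857.14.

£2,734,857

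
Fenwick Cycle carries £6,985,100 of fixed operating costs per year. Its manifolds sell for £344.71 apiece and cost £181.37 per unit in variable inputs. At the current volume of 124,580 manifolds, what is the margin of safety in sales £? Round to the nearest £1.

£28,202,734

Unit CM = price − variable cost = £344.71 − £181.37 = £163.34. Break-even units = £6,985,100 ÷ £163.34 = 42,764.17; break-even revenue = 42,764.17 × £344.71 = £14,741,238.04.
Current sales = 124,580 × £344.71 = £42,943,971.80.
Margin of safety = £42,943,971.80 − £14,741,238.04 = £28,202,734.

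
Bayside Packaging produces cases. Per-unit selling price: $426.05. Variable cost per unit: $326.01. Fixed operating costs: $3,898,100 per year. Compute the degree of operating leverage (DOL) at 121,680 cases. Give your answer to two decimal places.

1.47

Contribution at this volume is 121,680 × $100.04 = $12,172,867.20.
Operating income = contribution − fixed costs = $12,172,867.20 − $3,898,100 = $8,274,767.20.
Degree of operating leverage = $12,172,867.20 / $8,274,767.20 = 1.4711.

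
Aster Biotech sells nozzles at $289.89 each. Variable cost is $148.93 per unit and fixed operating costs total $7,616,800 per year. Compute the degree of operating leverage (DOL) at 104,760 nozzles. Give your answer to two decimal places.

2.07

Contribution at this volume is 104,760 × $140.96 = $14,766,969.60.
Operating income = contribution − fixed costs = $14,766,969.60 − $7,616,800 = $7,150,169.60.
So DOL = total CM / EBIT = $14,766,969.60 / $7,150,169.60 = 2.0653.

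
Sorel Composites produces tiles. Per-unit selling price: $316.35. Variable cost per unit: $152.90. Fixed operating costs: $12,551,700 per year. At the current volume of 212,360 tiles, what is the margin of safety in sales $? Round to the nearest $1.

$42,886,845

Each unit contributes $316.35 − $152.90 = $163.45. Break-even units = $12,551,700 ÷ $163.45 = 76,792.29; break-even revenue = 76,792.29 × $316.35 = $24,293,241.33.
Actual sales revenue = 212,360 × $316.35 = $67,180,086.00.
Margin of safety = $67,180,086.00 − $24,293,241.33 = $42,886,845.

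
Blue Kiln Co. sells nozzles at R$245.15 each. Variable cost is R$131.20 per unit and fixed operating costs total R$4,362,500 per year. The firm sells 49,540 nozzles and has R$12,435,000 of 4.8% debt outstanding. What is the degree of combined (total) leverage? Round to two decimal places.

8.23

Contribution at this volume is 49,540 × R$113.95 = R$5,645,083.00.
EBIT = R$5,645,083.00 − R$4,362,500 = R$1,282,583.00. Interest = R$596,880.00.
DOL = R$5,645,083.00 ÷ R$1,282,583.00 = 4.4013; DFL = R$1,282,583.00 ÷ R$685,703.00 = 1.8705.
DCL = DOL × DFL = 4.4013 × 1.8705 = 8.2326.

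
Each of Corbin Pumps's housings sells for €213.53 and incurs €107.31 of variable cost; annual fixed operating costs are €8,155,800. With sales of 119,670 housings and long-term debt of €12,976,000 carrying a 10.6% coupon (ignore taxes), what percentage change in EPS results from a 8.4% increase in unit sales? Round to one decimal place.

Total contribution margin = 119,670 × €106.22 = €12,711,347.40.
EBIT = €12,711,347.40 − €8,155,800 = €4,555,547.40.
Interest = €1,375,456.00, so EBIT − I = €3,180,091.40.
DCL = total CM / (EBIT − I) = €12,711,347.40 / €3,180,091.40 = 3.9972.
%ΔEPS = DCL × %ΔSales = 3.9972 × +8.4% = +33.6%.

+33.6%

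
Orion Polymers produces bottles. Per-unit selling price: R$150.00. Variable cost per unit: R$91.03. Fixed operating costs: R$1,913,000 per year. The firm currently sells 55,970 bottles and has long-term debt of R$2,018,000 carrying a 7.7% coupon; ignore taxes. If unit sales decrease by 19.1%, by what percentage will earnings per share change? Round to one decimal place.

-51.2%

At 55,970 units, contribution = 55,970 × R$58.97 = R$3,300,550.90.
Operating income = contribution − fixed costs = R$3,300,550.90 − R$1,913,000 = R$1,387,550.90.
Interest = R$155,386.00, so EBIT − I = R$1,232,164.90.
DCL = total CM / (EBIT − I) = R$3,300,550.90 / R$1,232,164.90 = 2.6787.
%ΔEPS = DCL × %ΔSales = 2.6787 × -19.1% = -51.2%.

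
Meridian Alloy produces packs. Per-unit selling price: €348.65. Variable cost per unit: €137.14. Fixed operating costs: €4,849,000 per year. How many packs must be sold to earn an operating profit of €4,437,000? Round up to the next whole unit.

43,904 packs

Unit CM = price − variable cost = €348.65 − €137.14 = €211.51.
Units = (FC + target) / CM = (€4,849,000 + €4,437,000) / €211.51 = 43,903.36, so 43,904 packs.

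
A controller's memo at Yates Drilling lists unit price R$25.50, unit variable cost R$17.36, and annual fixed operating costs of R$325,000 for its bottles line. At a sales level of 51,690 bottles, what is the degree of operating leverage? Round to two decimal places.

Contribution at this volume is 51,690 × R$8.14 = R$420,756.60.
Subtracting fixed costs: EBIT = R$420,756.60 − R$325,000 = R$95,756.60.
DOL = contribution ÷ EBIT = R$420,756.60 ÷ R$95,756.60 = 4.3940.

4.39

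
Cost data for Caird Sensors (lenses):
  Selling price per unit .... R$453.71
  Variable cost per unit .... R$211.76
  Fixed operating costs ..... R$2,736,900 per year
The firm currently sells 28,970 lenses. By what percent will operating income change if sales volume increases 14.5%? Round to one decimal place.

Total contribution margin = 28,970 × R$241.95 = R$7,009,291.50.
Operating income = contribution − fixed costs = R$7,009,291.50 − R$2,736,900 = R$4,272,391.50.
Degree of operating leverage = R$7,009,291.50 / R$4,272,391.50 = 1.6406.
%ΔEBIT = DOL × %ΔSales = 1.6406 × +14.5% = +23.8%.

+23.8%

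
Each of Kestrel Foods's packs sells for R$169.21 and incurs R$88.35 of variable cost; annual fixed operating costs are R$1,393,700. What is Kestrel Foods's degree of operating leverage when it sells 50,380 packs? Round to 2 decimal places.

Total contribution margin = 50,380 × R$80.86 = R$4,073,726.80.
EBIT = R$4,073,726.80 − R$1,393,700 = R$2,680,026.80.
So DOL = total CM / EBIT = R$4,073,726.80 / R$2,680,026.80 = 1.5200.

1.52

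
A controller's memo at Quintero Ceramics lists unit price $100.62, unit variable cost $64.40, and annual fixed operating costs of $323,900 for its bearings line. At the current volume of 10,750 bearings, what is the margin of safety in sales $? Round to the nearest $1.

$181,863

Each unit contributes $100.62 − $64.40 = $36.22. Break-even units = $323,900 ÷ $36.22 = 8,942.57; break-even revenue = 8,942.57 × $100.62 = $899,801.71.
Actual sales revenue = 10,750 × $100.62 = $1,081,665.00.
Margin of safety = $1,081,665.00 − $899,801.71 = $181,863.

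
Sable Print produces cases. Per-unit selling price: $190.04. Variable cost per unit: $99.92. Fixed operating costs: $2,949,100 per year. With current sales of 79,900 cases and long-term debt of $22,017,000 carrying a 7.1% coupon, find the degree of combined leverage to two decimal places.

At 79,900 units, contribution = 79,900 × $90.12 = $7,200,588.00.
Operating income = contribution − fixed costs = $7,200,588.00 − $2,949,100 = $4,251,488.00. Interest = $1,563,207.00, so EBIT − I = $2,688,281.00.
DCL = contribution ÷ (EBIT − I) = $7,200,588.00 ÷ $2,688,281.00 = 2.6785.

2.68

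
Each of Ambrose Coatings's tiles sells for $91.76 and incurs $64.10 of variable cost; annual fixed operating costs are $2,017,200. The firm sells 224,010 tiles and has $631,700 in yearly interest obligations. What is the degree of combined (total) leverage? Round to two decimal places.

At 224,010 units, contribution = 224,010 × $27.66 = $6,196,116.60.
Operating income = contribution − fixed costs = $6,196,116.60 − $2,017,200 = $4,178,916.60. Interest = $631,700.00, so EBIT − I = $3,547,216.60.
Degree of total leverage = total CM / (EBIT − interest) = $6,196,116.60 / $3,547,216.60 = 1.7468.

1.75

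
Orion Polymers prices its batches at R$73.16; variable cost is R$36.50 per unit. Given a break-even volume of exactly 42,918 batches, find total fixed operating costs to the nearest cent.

Unit CM = price − variable cost = R$73.16 − R$36.50 = R$36.66.
Since BE = FC / CM, FC = 42,918 × R$36.66 = R$1,573,373.88.

R$1,573,373.88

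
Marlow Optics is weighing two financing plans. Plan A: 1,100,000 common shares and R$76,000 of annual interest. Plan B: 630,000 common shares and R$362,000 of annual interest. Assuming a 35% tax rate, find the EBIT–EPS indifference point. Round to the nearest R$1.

R$745,362

Set EPS_A = EPS_B: (EBIT − R$76,000)(1 − 0.35) ÷ 1,100,000 = (EBIT − R$362,000)(1 − 0.35) ÷ 630,000.
The (1 − t) factor cancels: (EBIT − 76,000) × 630,000 = (EBIT − 362,000) × 1,100,000.
EBIT × (1,100,000 − 630,000) = 362,000 × 1,100,000 − 76,000 × 630,000 = 350,320,000,000, so EBIT = 350,320,000,000 ÷ 470,000 = 745,361.70.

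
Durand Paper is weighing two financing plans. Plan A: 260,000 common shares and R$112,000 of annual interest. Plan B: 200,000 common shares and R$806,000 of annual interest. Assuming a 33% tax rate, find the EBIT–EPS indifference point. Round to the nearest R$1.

At indifference, (EBIT − 112,000)(1 − t)/260,000 = (EBIT − 806,000)(1 − t)/200,000.
Cancelling (1 − t) and cross-multiplying: 200,000·(EBIT − 112,000) = 260,000·(EBIT − 806,000).
Solving, EBIT = (806,000·260,000 − 112,000·200,000) / (260,000 − 200,000) = 187,160,000,000 / 60,000 = 3,119,333.33.

R$3,119,333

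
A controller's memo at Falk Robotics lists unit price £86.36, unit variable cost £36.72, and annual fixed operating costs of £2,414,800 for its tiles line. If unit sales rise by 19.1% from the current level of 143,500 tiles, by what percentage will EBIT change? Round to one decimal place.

Total contribution margin = 143,500 × £49.64 = £7,123,340.00.
Operating income = contribution − fixed costs = £7,123,340.00 − £2,414,800 = £4,708,540.00.
DOL = contribution ÷ EBIT = £7,123,340.00 ÷ £4,708,540.00 = 1.5129.
%ΔEBIT = DOL × %ΔSales = 1.5129 × +19.1% = +28.9%.

+28.9%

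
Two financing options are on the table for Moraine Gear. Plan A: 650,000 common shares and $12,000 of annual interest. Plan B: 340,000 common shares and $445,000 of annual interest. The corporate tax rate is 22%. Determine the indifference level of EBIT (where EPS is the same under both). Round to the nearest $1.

$919,903

Set EPS_A = EPS_B: (EBIT − $12,000)(1 − 0.22) ÷ 650,000 = (EBIT − $445,000)(1 − 0.22) ÷ 340,000.
Cancelling (1 − t) and cross-multiplying: 340,000·(EBIT − 12,000) = 650,000·(EBIT − 445,000).
Solving, EBIT = (445,000·650,000 − 12,000·340,000) / (650,000 − 340,000) = 285,170,000,000 / 310,000 = 919,903.23.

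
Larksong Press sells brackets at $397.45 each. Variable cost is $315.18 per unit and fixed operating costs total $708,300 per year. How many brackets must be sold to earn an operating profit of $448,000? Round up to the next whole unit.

14,055 brackets

Each unit contributes $397.45 − $315.18 = $82.27.
Units = (FC + target) / CM = ($708,300 + $448,000) / $82.27 = 14,054.94, so 14,055 brackets.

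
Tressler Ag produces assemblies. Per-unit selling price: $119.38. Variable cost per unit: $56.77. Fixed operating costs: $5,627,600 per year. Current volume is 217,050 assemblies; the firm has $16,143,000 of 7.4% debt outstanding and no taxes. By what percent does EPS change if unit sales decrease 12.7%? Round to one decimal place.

-25.5%

Total contribution margin = 217,050 × $62.61 = $13,589,500.50.
Operating income = contribution − fixed costs = $13,589,500.50 − $5,627,600 = $7,961,900.50.
Interest = $1,194,582.00, so EBIT − I = $6,767,318.50.
DCL = total CM / (EBIT − I) = $13,589,500.50 / $6,767,318.50 = 2.0081.
%ΔEPS = DCL × %ΔSales = 2.0081 × -12.7% = -25.5%.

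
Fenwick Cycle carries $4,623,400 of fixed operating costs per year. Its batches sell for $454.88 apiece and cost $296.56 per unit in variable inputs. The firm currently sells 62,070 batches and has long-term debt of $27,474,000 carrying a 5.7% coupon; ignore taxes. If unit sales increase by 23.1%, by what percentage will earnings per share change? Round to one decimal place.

+62.4%

Total contribution margin = 62,070 × $158.32 = $9,826,922.40.
Subtracting fixed costs: EBIT = $9,826,922.40 − $4,623,400 = $5,203,522.40.
After interest of $1,566,018.00, pre-tax earnings = $3,637,504.40.
Degree of combined leverage = contribution ÷ (EBIT − I) = $9,826,922.40 ÷ $3,637,504.40 = 2.7016.
EPS therefore changes by 2.7016 × (+23.1%) = +62.4%.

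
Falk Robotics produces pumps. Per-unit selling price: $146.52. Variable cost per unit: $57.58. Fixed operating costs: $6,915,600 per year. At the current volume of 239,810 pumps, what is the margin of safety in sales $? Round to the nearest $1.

$23,744,183

Unit CM = price − variable cost = $146.52 − $57.58 = $88.94. Break-even units = $6,915,600 ÷ $88.94 = 77,755.79; break-even revenue = 77,755.79 × $146.52 = $11,392,778.41.
Actual sales revenue = 239,810 × $146.52 = $35,136,961.20.
Margin of safety = $35,136,961.20 − $11,392,778.41 = $23,744,183.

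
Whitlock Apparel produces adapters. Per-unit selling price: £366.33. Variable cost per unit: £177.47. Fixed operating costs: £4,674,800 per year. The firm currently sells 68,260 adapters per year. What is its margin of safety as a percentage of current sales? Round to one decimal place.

Each unit contributes £366.33 − £177.47 = £188.86. Break-even units = £4,674,800 ÷ £188.86 = 24,752.73; break-even revenue = 24,752.73 × £366.33 = £9,067,666.44.
Actual sales revenue = 68,260 × £366.33 = £25,005,685.80.
Margin of safety = (£25,005,685.80 − £9,067,666.44) ÷ £25,005,685.80 = 63.7%.

63.7%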